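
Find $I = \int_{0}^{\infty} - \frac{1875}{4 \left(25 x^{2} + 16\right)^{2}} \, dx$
$- \frac{375 \pi}{1024}$

Begin with the known result
$$J(a) = \int_{0}^{\infty} - \frac{3}{4 \left(a^{2} + x^{2}\right)} \, dx = - \frac{3 \pi}{8 a}.$$

Differentiating under the integral sign with respect to $a$,
$$\frac{dJ}{da} = \int_{0}^{\infty} \frac{3 a}{2 \left(a^{2} + x^{2}\right)^{2}} \, dx = \frac{3 \pi}{8 a^{2}},$$
so $\int_{0}^{\infty} - \frac{3}{4 \left(a^{2} + x^{2}\right)^{2}} \, dx = - \frac{3 \pi}{16 a^{3}}$.

Setting $a = \frac{4}{5}$:
$$I = - \frac{375 \pi}{1024}.$$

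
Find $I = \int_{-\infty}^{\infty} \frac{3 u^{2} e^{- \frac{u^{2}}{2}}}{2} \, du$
$\frac{3 \sqrt{2} \sqrt{\pi}}{2}$

Start from the elementary integral
$$J(a) = \int_{-\infty}^{\infty} \frac{3 e^{- a u^{2}}}{2} \, du = \frac{3 \sqrt{\pi}}{2 \sqrt{a}}.$$

Differentiating under the integral sign brings down a factor of $(-u^2)$:
$$\frac{dJ}{da} = \int_{-\infty}^{\infty} - \frac{3 u^{2} e^{- a u^{2}}}{2} \, du = - \frac{3 \sqrt{\pi}}{4 a^{\frac{3}{2}}}.$$

The integral on the left is $-I$, so $I = \frac{3 \sqrt{\pi}}{4 a^{\frac{3}{2}}}$.

Setting $a = \frac{1}{2}$:
$$I = \frac{3 \sqrt{2} \sqrt{\pi}}{2}.$$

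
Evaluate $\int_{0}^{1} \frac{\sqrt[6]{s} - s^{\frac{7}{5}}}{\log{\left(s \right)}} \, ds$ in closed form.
$\log{\left(\frac{35}{72} \right)}$

Introduce a parameter $a$ in the exponent: let $I(a) = \int_{0}^{1} \frac{- s^{\frac{7}{5}} + s^{a}}{\log{\left(s \right)}} \, ds$.

Since $\dfrac{\partial}{\partial a}\,s^{a} = s^{a} \ln s$, the $\ln s$ in the denominator cancels and
$$\frac{dI}{da} = \int_{0}^{1} s^{a} \, ds = \left[\frac{s^{a+1}}{a+1}\right]_0^1 = \frac{1}{a + 1}.$$

Integrating with respect to $a$ gives $I(a) = \log{\left(\frac{5 a}{12} + \frac{5}{12} \right)} + C$.

At $a = \frac{7}{5}$ the integrand is identically $0$, so $I(\frac{7}{5}) = 0$. The closed form gives $0$, hence $C = 0$.

Setting $a = \frac{1}{6}$:
$$I = \log{\left(\frac{35}{72} \right)}.$$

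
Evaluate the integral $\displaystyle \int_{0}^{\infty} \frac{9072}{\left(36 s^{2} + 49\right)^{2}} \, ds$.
$\frac{54 \pi}{49}$

Begin with the known result
$$J(a) = \int_{0}^{\infty} \frac{7}{a^{2} + s^{2}} \, ds = \frac{7 \pi}{2 a}.$$

Differentiating under the integral sign with respect to $a$,
$$\frac{dJ}{da} = \int_{0}^{\infty} - \frac{14 a}{\left(a^{2} + s^{2}\right)^{2}} \, ds = - \frac{7 \pi}{2 a^{2}},$$
so $\int_{0}^{\infty} \frac{7}{\left(a^{2} + s^{2}\right)^{2}} \, ds = \frac{7 \pi}{4 a^{3}}$.

Setting $a = \frac{7}{6}$:
$$I = \frac{54 \pi}{49}.$$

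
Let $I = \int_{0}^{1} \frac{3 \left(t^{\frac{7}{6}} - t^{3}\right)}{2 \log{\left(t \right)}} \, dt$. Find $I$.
$\log{\left(\frac{13 \sqrt{78}}{288} \right)}$

Consider the one-parameter family: let $I(a) = \int_{0}^{1} \frac{3 \left(- t^{3} + t^{a}\right)}{2 \log{\left(t \right)}} \, dt$.

Since $\dfrac{\partial}{\partial a}\,t^{a} = t^{a} \ln t$, the $\ln t$ in the denominator cancels and
$$\frac{dI}{da} = \int_{0}^{1} \frac{3}{2} t^{a} \, dt = \frac{3}{2} \left[\frac{t^{a+1}}{a+1}\right]_0^1 = \frac{3}{2 \left(a + 1\right)}.$$

Integrating with respect to $a$ gives $I(a) = \log{\left(\frac{\left(a + 1\right)^{\frac{3}{2}}}{8} \right)} + C$.

At $a = 3$ the integrand is identically $0$, so $I(3) = 0$. The closed form gives $0$, hence $C = 0$.

Setting $a = \frac{7}{6}$:
$$I = \log{\left(\frac{13 \sqrt{78}}{288} \right)}.$$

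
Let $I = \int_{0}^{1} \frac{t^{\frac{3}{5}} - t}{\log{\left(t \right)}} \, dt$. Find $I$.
$- \log{\left(\frac{5}{4} \right)}$

Consider the one-parameter family: let $I(a) = \int_{0}^{1} \frac{t^{\frac{3}{5}} - t^{a}}{\log{\left(t \right)}} \, dt$.

Since $\dfrac{\partial}{\partial a}\,t^{a} = t^{a} \ln t$, the $\ln t$ in the denominator cancels and
$$\frac{dI}{da} = \int_{0}^{1} -1 t^{a} \, dt = -1 \left[\frac{t^{a+1}}{a+1}\right]_0^1 = - \frac{1}{a + 1}.$$

Integrating with respect to $a$ gives $I(a) = - \log{\left(\frac{5 a}{8} + \frac{5}{8} \right)} + C$.

At $a = \frac{3}{5}$ the integrand is identically $0$, so $I(\frac{3}{5}) = 0$. The closed form gives $0$, hence $C = 0$.

Setting $a = 1$:
$$I = - \log{\left(\frac{5}{4} \right)}.$$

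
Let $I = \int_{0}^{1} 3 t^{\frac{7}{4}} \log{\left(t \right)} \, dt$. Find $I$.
$- \frac{48}{121}$

Consider the simpler parametrised integral
$$J(a) = \int_{0}^{1} 3 t^{a} \, dt = \frac{3}{a + 1}.$$

Differentiating under the integral sign brings down a factor of $\ln t$:
$$\frac{dJ}{da} = \int_{0}^{1} 3 t^{a} \log{\left(t \right)} \, dt = - \frac{3}{\left(a + 1\right)^{2}}.$$

The integral on the left is $I$, so $I = - \frac{3}{\left(a + 1\right)^{2}}$.

Setting $a = \frac{7}{4}$:
$$I = - \frac{48}{121}.$$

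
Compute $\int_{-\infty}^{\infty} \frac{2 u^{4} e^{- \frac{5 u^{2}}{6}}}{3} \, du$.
$\frac{18 \sqrt{30} \sqrt{\pi}}{125}$

Start from the elementary integral
$$J(a) = \int_{-\infty}^{\infty} \frac{2 e^{- a u^{2}}}{3} \, du = \frac{2 \sqrt{\pi}}{3 \sqrt{a}}.$$

Differentiating under the integral sign brings down a factor of $(-u^2)$:
$$\frac{dJ}{da} = \int_{-\infty}^{\infty} - \frac{2 u^{2} e^{- a u^{2}}}{3} \, du = - \frac{\sqrt{\pi}}{3 a^{\frac{3}{2}}}.$$

Repeating twice in total — each differentiation brings down another $(-u^2)$ — gives
$$\frac{d^{2}J}{da^{2}} = \int_{-\infty}^{\infty} \frac{2 u^{4} e^{- a u^{2}}}{3} \, du = \frac{\sqrt{\pi}}{2 a^{\frac{5}{2}}},$$
and the integrand here is exactly the target integrand, so $I = \frac{\sqrt{\pi}}{2 a^{\frac{5}{2}}}$.

Setting $a = \frac{5}{6}$:
$$I = \frac{18 \sqrt{30} \sqrt{\pi}}{125}.$$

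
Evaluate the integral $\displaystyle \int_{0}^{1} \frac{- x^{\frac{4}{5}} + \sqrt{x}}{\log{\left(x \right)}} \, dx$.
$- \log{\left(6 \right)} + \log{\left(5 \right)}$

Consider the one-parameter family: let $I(a) = \int_{0}^{1} \frac{\sqrt{x} - x^{a}}{\log{\left(x \right)}} \, dx$.

Since $\dfrac{\partial}{\partial a}\,x^{a} = x^{a} \ln x$, the $\ln x$ in the denominator cancels and
$$\frac{dI}{da} = \int_{0}^{1} -1 x^{a} \, dx = -1 \left[\frac{x^{a+1}}{a+1}\right]_0^1 = - \frac{1}{a + 1}.$$

Integrating with respect to $a$ gives $I(a) = - \log{\left(\frac{2 a}{3} + \frac{2}{3} \right)} + C$.

At $a = \frac{1}{2}$ the integrand is identically $0$, so $I(\frac{1}{2}) = 0$. The closed form gives $0$, hence $C = 0$.

Setting $a = \frac{4}{5}$:
$$I = - \log{\left(6 \right)} + \log{\left(5 \right)}.$$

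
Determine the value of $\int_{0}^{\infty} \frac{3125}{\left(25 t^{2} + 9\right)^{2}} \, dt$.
$\frac{625 \pi}{108}$

Start from the standard arctangent integral
$$J(a) = \int_{0}^{\infty} \frac{5}{a^{2} + t^{2}} \, dt = \frac{5 \pi}{2 a}.$$

Differentiating under the integral sign with respect to $a$,
$$\frac{dJ}{da} = \int_{0}^{\infty} - \frac{10 a}{\left(a^{2} + t^{2}\right)^{2}} \, dt = - \frac{5 \pi}{2 a^{2}},$$
so $\int_{0}^{\infty} \frac{5}{\left(a^{2} + t^{2}\right)^{2}} \, dt = \frac{5 \pi}{4 a^{3}}$.

Setting $a = \frac{3}{5}$:
$$I = \frac{625 \pi}{108}.$$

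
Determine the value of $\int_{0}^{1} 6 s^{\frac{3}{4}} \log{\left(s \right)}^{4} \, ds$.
$\frac{147456}{16807}$

Consider the simpler parametrised integral
$$J(a) = \int_{0}^{1} 6 s^{a} \, ds = \frac{6}{a + 1}.$$

Differentiating under the integral sign brings down a factor of $\ln s$:
$$\frac{dJ}{da} = \int_{0}^{1} 6 s^{a} \log{\left(s \right)} \, ds = - \frac{6}{\left(a + 1\right)^{2}}.$$

Repeating $4$ times in total — each differentiation brings down another $\ln s$ — gives
$$\frac{d^{4}J}{da^{4}} = \int_{0}^{1} 6 s^{a} \log{\left(s \right)}^{4} \, ds = \frac{144}{\left(a + 1\right)^{5}},$$
and the integrand here is exactly the target integrand, so $I = \frac{144}{\left(a + 1\right)^{5}}$.

Setting $a = \frac{3}{4}$:
$$I = \frac{147456}{16807}.$$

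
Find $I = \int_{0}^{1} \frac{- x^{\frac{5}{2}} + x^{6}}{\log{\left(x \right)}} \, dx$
$\log{\left(2 \right)}$

Introduce a parameter $a$ in the exponent: let $I(a) = \int_{0}^{1} \frac{- x^{\frac{5}{2}} + x^{a}}{\log{\left(x \right)}} \, dx$.

Since $\dfrac{\partial}{\partial a}\,x^{a} = x^{a} \ln x$, the $\ln x$ in the denominator cancels and
$$\frac{dI}{da} = \int_{0}^{1} x^{a} \, dx = \left[\frac{x^{a+1}}{a+1}\right]_0^1 = \frac{1}{a + 1}.$$

Integrating with respect to $a$ gives $I(a) = \log{\left(\frac{2 a}{7} + \frac{2}{7} \right)} + C$.

At $a = \frac{5}{2}$ the integrand is identically $0$, so $I(\frac{5}{2}) = 0$. The closed form gives $0$, hence $C = 0$.

Setting $a = 6$:
$$I = \log{\left(2 \right)}.$$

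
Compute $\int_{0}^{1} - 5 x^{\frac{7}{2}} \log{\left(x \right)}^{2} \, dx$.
$- \frac{80}{729}$

Start from the elementary integral
$$J(a) = \int_{0}^{1} - 5 x^{a} \, dx = - \frac{5}{a + 1}.$$

Differentiating under the integral sign brings down a factor of $\ln x$:
$$\frac{dJ}{da} = \int_{0}^{1} - 5 x^{a} \log{\left(x \right)} \, dx = \frac{5}{\left(a + 1\right)^{2}}.$$

Repeating twice in total — each differentiation brings down another $\ln x$ — gives
$$\frac{d^{2}J}{da^{2}} = \int_{0}^{1} - 5 x^{a} \log{\left(x \right)}^{2} \, dx = - \frac{10}{\left(a + 1\right)^{3}},$$
and the integrand here is exactly the target integrand, so $I = - \frac{10}{\left(a + 1\right)^{3}}$.

Setting $a = \frac{7}{2}$:
$$I = - \frac{80}{729}.$$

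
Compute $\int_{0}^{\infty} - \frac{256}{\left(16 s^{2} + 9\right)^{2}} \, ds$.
$- \frac{16 \pi}{27}$

Recall the elementary integral
$$J(a) = \int_{0}^{\infty} - \frac{1}{a^{2} + s^{2}} \, ds = - \frac{\pi}{2 a}.$$

Differentiating under the integral sign with respect to $a$,
$$\frac{dJ}{da} = \int_{0}^{\infty} \frac{2 a}{\left(a^{2} + s^{2}\right)^{2}} \, ds = \frac{\pi}{2 a^{2}},$$
so $\int_{0}^{\infty} - \frac{1}{\left(a^{2} + s^{2}\right)^{2}} \, ds = - \frac{\pi}{4 a^{3}}$.

Setting $a = \frac{3}{4}$:
$$I = - \frac{16 \pi}{27}.$$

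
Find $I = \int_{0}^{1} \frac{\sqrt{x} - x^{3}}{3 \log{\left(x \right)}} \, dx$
$- \log{\left(2 \right)} + \frac{\log{\left(3 \right)}}{3}$

Replace the exponent $\frac{1}{2}$ by a parameter $a$: let $I(a) = \int_{0}^{1} \frac{- x^{3} + x^{a}}{3 \log{\left(x \right)}} \, dx$.

Since $\dfrac{\partial}{\partial a}\,x^{a} = x^{a} \ln x$, the $\ln x$ in the denominator cancels and
$$\frac{dI}{da} = \int_{0}^{1} \frac{1}{3} x^{a} \, dx = \frac{1}{3} \left[\frac{x^{a+1}}{a+1}\right]_0^1 = \frac{1}{3 \left(a + 1\right)}.$$

Integrating with respect to $a$ gives $I(a) = \frac{\log{\left(a + 1 \right)}}{3} - \frac{2 \log{\left(2 \right)}}{3} + C$.

At $a = 3$ the integrand is identically $0$, so $I(3) = 0$. The closed form gives $0$, hence $C = 0$.

Setting $a = \frac{1}{2}$:
$$I = - \log{\left(2 \right)} + \frac{\log{\left(3 \right)}}{3}.$$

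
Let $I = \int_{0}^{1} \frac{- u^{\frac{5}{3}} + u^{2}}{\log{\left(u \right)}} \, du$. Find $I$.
$\log{\left(\frac{9}{8} \right)}$

Replace the exponent $2$ by a parameter $a$: let $I(a) = \int_{0}^{1} \frac{- u^{\frac{5}{3}} + u^{a}}{\log{\left(u \right)}} \, du$.

Since $\dfrac{\partial}{\partial a}\,u^{a} = u^{a} \ln u$, the $\ln u$ in the denominator cancels and
$$\frac{dI}{da} = \int_{0}^{1} u^{a} \, du = \left[\frac{u^{a+1}}{a+1}\right]_0^1 = \frac{1}{a + 1}.$$

Integrating with respect to $a$ gives $I(a) = \log{\left(\frac{3 a}{8} + \frac{3}{8} \right)} + C$.

At $a = \frac{5}{3}$ the integrand is identically $0$, so $I(\frac{5}{3}) = 0$. The closed form gives $0$, hence $C = 0$.

Setting $a = 2$:
$$I = \log{\left(\frac{9}{8} \right)}.$$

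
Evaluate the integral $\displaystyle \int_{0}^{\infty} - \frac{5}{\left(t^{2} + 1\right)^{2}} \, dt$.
$- \frac{5 \pi}{4}$

Recall the elementary integral
$$J(a) = \int_{0}^{\infty} - \frac{5}{a^{2} + t^{2}} \, dt = - \frac{5 \pi}{2 a}.$$

Differentiating under the integral sign with respect to $a$,
$$\frac{dJ}{da} = \int_{0}^{\infty} \frac{10 a}{\left(a^{2} + t^{2}\right)^{2}} \, dt = \frac{5 \pi}{2 a^{2}},$$
so $\int_{0}^{\infty} - \frac{5}{\left(a^{2} + t^{2}\right)^{2}} \, dt = - \frac{5 \pi}{4 a^{3}}$.

Setting $a = 1$:
$$I = - \frac{5 \pi}{4}.$$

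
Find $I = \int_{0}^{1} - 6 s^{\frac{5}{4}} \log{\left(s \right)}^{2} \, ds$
$- \frac{256}{243}$

Consider the simpler parametrised integral
$$J(a) = \int_{0}^{1} - 6 s^{a} \, ds = - \frac{6}{a + 1}.$$

Differentiating under the integral sign brings down a factor of $\ln s$:
$$\frac{dJ}{da} = \int_{0}^{1} - 6 s^{a} \log{\left(s \right)} \, ds = \frac{6}{\left(a + 1\right)^{2}}.$$

Repeating twice in total — each differentiation brings down another $\ln s$ — gives
$$\frac{d^{2}J}{da^{2}} = \int_{0}^{1} - 6 s^{a} \log{\left(s \right)}^{2} \, ds = - \frac{12}{\left(a + 1\right)^{3}},$$
and the integrand here is exactly the target integrand, so $I = - \frac{12}{\left(a + 1\right)^{3}}$.

Setting $a = \frac{5}{4}$:
$$I = - \frac{256}{243}.$$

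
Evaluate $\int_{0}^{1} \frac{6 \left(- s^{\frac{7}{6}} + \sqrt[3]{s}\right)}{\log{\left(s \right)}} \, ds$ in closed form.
$- \log{\left(\frac{4826809}{262144} \right)}$

Introduce a parameter $a$ in the exponent: let $I(a) = \int_{0}^{1} \frac{6 \left(\sqrt[3]{s} - s^{a}\right)}{\log{\left(s \right)}} \, ds$.

Since $\dfrac{\partial}{\partial a}\,s^{a} = s^{a} \ln s$, the $\ln s$ in the denominator cancels and
$$\frac{dI}{da} = \int_{0}^{1} -6 s^{a} \, ds = -6 \left[\frac{s^{a+1}}{a+1}\right]_0^1 = - \frac{6}{a + 1}.$$

Integrating with respect to $a$ gives $I(a) = - \log{\left(\frac{729 \left(a + 1\right)^{6}}{4096} \right)} + C$.

At $a = \frac{1}{3}$ the integrand is identically $0$, so $I(\frac{1}{3}) = 0$. The closed form gives $0$, hence $C = 0$.

Setting $a = \frac{7}{6}$:
$$I = - \log{\left(\frac{4826809}{262144} \right)}.$$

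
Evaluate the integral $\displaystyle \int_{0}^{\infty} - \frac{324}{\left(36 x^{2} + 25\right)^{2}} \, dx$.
$- \frac{27 \pi}{250}$

Start from the standard arctangent integral
$$J(a) = \int_{0}^{\infty} - \frac{1}{4 \left(a^{2} + x^{2}\right)} \, dx = - \frac{\pi}{8 a}.$$

Differentiating under the integral sign with respect to $a$,
$$\frac{dJ}{da} = \int_{0}^{\infty} \frac{a}{2 \left(a^{2} + x^{2}\right)^{2}} \, dx = \frac{\pi}{8 a^{2}},$$
so $\int_{0}^{\infty} - \frac{1}{4 \left(a^{2} + x^{2}\right)^{2}} \, dx = - \frac{\pi}{16 a^{3}}$.

Setting $a = \frac{5}{6}$:
$$I = - \frac{27 \pi}{250}.$$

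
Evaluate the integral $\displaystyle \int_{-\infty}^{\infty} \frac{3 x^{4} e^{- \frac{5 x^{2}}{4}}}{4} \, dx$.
$\frac{18 \sqrt{5} \sqrt{\pi}}{125}$

Consider the simpler parametrised integral
$$J(a) = \int_{-\infty}^{\infty} \frac{3 e^{- a x^{2}}}{4} \, dx = \frac{3 \sqrt{\pi}}{4 \sqrt{a}}.$$

Differentiating under the integral sign brings down a factor of $(-x^2)$:
$$\frac{dJ}{da} = \int_{-\infty}^{\infty} - \frac{3 x^{2} e^{- a x^{2}}}{4} \, dx = - \frac{3 \sqrt{\pi}}{8 a^{\frac{3}{2}}}.$$

Repeating twice in total — each differentiation brings down another $(-x^2)$ — gives
$$\frac{d^{2}J}{da^{2}} = \int_{-\infty}^{\infty} \frac{3 x^{4} e^{- a x^{2}}}{4} \, dx = \frac{9 \sqrt{\pi}}{16 a^{\frac{5}{2}}},$$
and the integrand here is exactly the target integrand, so $I = \frac{9 \sqrt{\pi}}{16 a^{\frac{5}{2}}}$.

Setting $a = \frac{5}{4}$:
$$I = \frac{18 \sqrt{5} \sqrt{\pi}}{125}.$$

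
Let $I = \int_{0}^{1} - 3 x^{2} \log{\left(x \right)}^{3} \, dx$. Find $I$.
$\frac{2}{9}$

Start from the elementary integral
$$J(a) = \int_{0}^{1} - 3 x^{a} \, dx = - \frac{3}{a + 1}.$$

Differentiating under the integral sign brings down a factor of $\ln x$:
$$\frac{dJ}{da} = \int_{0}^{1} - 3 x^{a} \log{\left(x \right)} \, dx = \frac{3}{\left(a + 1\right)^{2}}.$$

Repeating $3$ times in total — each differentiation brings down another $\ln x$ — gives
$$\frac{d^{3}J}{da^{3}} = \int_{0}^{1} - 3 x^{a} \log{\left(x \right)}^{3} \, dx = \frac{18}{\left(a + 1\right)^{4}},$$
and the integrand here is exactly the target integrand, so $I = \frac{18}{\left(a + 1\right)^{4}}$.

Setting $a = 2$:
$$I = \frac{2}{9}.$$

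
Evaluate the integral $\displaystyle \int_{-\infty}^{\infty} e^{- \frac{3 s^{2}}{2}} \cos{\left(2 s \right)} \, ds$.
$\frac{\sqrt{6} \sqrt{\pi}}{3 e^{\frac{2}{3}}}$

Treat the cosine frequency as a parameter and define $I(b) = \int_{-\infty}^{\infty} e^{- \frac{3 s^{2}}{2}} \cos{\left(b s \right)} \, ds$.

Differentiating under the integral sign,
$$I'(b) = \int_{-\infty}^{\infty} - s e^{- \frac{3 s^{2}}{2}} \sin{\left(b s \right)} \, ds.$$

Integrate $\int_{-\infty}^{\infty} s \sin(b s)\, e^{- \frac{3 s^{2}}{2}}\, ds$ by parts with $u = \sin(b s)$ and $dv = s\, e^{- \frac{3 s^{2}}{2}}\, ds$, giving $v = - \frac{e^{- \frac{3 s^{2}}{2}}}{3}$. The boundary term vanishes and
$$\int_{-\infty}^{\infty} s \sin(b s)\, e^{- \frac{3 s^{2}}{2}}\, ds = \frac{b}{3} \int_{-\infty}^{\infty} \cos(b s)\, e^{- \frac{3 s^{2}}{2}}\, ds,$$
so $I'(b) = - \frac{b}{3}\, I(b)$.

This is a separable first-order ODE; solving with the initial condition $I(0) = \int_{-\infty}^{\infty} e^{- \frac{3 s^{2}}{2}}\,ds = \frac{\sqrt{6} \sqrt{\pi}}{3}$ gives
$$I(b) = \frac{\sqrt{6} \sqrt{\pi} e^{- \frac{b^{2}}{6}}}{3}.$$

Setting $b = 2$:
$$I = \frac{\sqrt{6} \sqrt{\pi}}{3 e^{\frac{2}{3}}}.$$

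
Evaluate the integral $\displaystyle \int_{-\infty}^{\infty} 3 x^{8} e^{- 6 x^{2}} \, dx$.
$\frac{35 \sqrt{6} \sqrt{\pi}}{13824}$

Consider the simpler parametrised integral
$$J(a) = \int_{-\infty}^{\infty} 3 e^{- a x^{2}} \, dx = \frac{3 \sqrt{\pi}}{\sqrt{a}}.$$

Differentiating under the integral sign brings down a factor of $(-x^2)$:
$$\frac{dJ}{da} = \int_{-\infty}^{\infty} - 3 x^{2} e^{- a x^{2}} \, dx = - \frac{3 \sqrt{\pi}}{2 a^{\frac{3}{2}}}.$$

Repeating $4$ times in total — each differentiation brings down another $(-x^2)$ — gives
$$\frac{d^{4}J}{da^{4}} = \int_{-\infty}^{\infty} 3 x^{8} e^{- a x^{2}} \, dx = \frac{315 \sqrt{\pi}}{16 a^{\frac{9}{2}}},$$
and the integrand here is exactly the target integrand, so $I = \frac{315 \sqrt{\pi}}{16 a^{\frac{9}{2}}}$.

Setting $a = 6$:
$$I = \frac{35 \sqrt{6} \sqrt{\pi}}{13824}.$$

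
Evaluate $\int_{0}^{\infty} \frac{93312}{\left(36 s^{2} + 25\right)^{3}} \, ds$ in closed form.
$\frac{2916 \pi}{3125}$

Begin with the known result
$$J(a) = \int_{0}^{\infty} \frac{2}{a^{2} + s^{2}} \, ds = \frac{\pi}{a}.$$

Differentiating under the integral sign with respect to $a$,
$$\frac{dJ}{da} = \int_{0}^{\infty} - \frac{4 a}{\left(a^{2} + s^{2}\right)^{2}} \, ds = - \frac{\pi}{a^{2}},$$
so $\int_{0}^{\infty} \frac{2}{\left(a^{2} + s^{2}\right)^{2}} \, ds = \frac{\pi}{2 a^{3}}$.

Repeating — each differentiation of $1/(s^2+a^2)^j$ produces $-2ja/(s^2+a^2)^{j+1}$ — and dividing through by $-2ja$ at each step yields, after $2$ differentiations in total,
$$\int_{0}^{\infty} \frac{2}{\left(a^{2} + s^{2}\right)^{3}} \, ds = \frac{3 \pi}{8 a^{5}}.$$

Setting $a = \frac{5}{6}$:
$$I = \frac{2916 \pi}{3125}.$$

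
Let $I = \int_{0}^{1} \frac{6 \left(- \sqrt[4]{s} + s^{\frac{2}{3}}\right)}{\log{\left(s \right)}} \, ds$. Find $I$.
$- \log{\left(\frac{729}{4096} \right)}$

Introduce a parameter $a$ in the exponent: let $I(a) = \int_{0}^{1} \frac{6 \left(s^{\frac{2}{3}} - s^{a}\right)}{\log{\left(s \right)}} \, ds$.

Since $\dfrac{\partial}{\partial a}\,s^{a} = s^{a} \ln s$, the $\ln s$ in the denominator cancels and
$$\frac{dI}{da} = \int_{0}^{1} -6 s^{a} \, ds = -6 \left[\frac{s^{a+1}}{a+1}\right]_0^1 = - \frac{6}{a + 1}.$$

Integrating with respect to $a$ gives $I(a) = - \log{\left(\frac{729 \left(a + 1\right)^{6}}{15625} \right)} + C$.

At $a = \frac{2}{3}$ the integrand is identically $0$, so $I(\frac{2}{3}) = 0$. The closed form gives $0$, hence $C = 0$.

Setting $a = \frac{1}{4}$:
$$I = - \log{\left(\frac{729}{4096} \right)}.$$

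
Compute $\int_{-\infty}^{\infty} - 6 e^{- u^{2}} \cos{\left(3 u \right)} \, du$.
$- \frac{6 \sqrt{\pi}}{e^{\frac{9}{4}}}$

Treat the cosine frequency as a parameter and define $I(b) = \int_{-\infty}^{\infty} - 6 e^{- u^{2}} \cos{\left(b u \right)} \, du$.

Differentiating under the integral sign,
$$I'(b) = \int_{-\infty}^{\infty} 6 u e^{- u^{2}} \sin{\left(b u \right)} \, du.$$

Integrate $\int_{-\infty}^{\infty} u \sin(b u)\, e^{- u^{2}}\, du$ by parts with $w = \sin(b u)$ and $dv = u\, e^{- u^{2}}\, du$, giving $v = - \frac{e^{- u^{2}}}{2}$. The boundary term vanishes and
$$\int_{-\infty}^{\infty} u \sin(b u)\, e^{- u^{2}}\, du = \frac{b}{2} \int_{-\infty}^{\infty} \cos(b u)\, e^{- u^{2}}\, du,$$
so $I'(b) = - \frac{b}{2}\, I(b)$.

This is a separable first-order ODE; solving with the initial condition $I(0) = \int_{-\infty}^{\infty} - 6 e^{- u^{2}}\,du = - 6 \sqrt{\pi}$ gives
$$I(b) = - 6 \sqrt{\pi} e^{- \frac{b^{2}}{4}}.$$

Setting $b = 3$:
$$I = - \frac{6 \sqrt{\pi}}{e^{\frac{9}{4}}}.$$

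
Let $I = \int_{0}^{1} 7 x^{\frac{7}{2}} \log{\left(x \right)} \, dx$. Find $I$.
$- \frac{28}{81}$

Consider the simpler parametrised integral
$$J(a) = \int_{0}^{1} 7 x^{a} \, dx = \frac{7}{a + 1}.$$

Differentiating under the integral sign brings down a factor of $\ln x$:
$$\frac{dJ}{da} = \int_{0}^{1} 7 x^{a} \log{\left(x \right)} \, dx = - \frac{7}{\left(a + 1\right)^{2}}.$$

The integral on the left is $I$, so $I = - \frac{7}{\left(a + 1\right)^{2}}$.

Setting $a = \frac{7}{2}$:
$$I = - \frac{28}{81}.$$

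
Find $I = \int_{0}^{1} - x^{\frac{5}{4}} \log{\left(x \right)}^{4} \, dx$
$- \frac{8192}{19683}$

Begin with the known integral
$$J(a) = \int_{0}^{1} - x^{a} \, dx = - \frac{1}{a + 1}.$$

Differentiating under the integral sign brings down a factor of $\ln x$:
$$\frac{dJ}{da} = \int_{0}^{1} - x^{a} \log{\left(x \right)} \, dx = \frac{1}{\left(a + 1\right)^{2}}.$$

Repeating $4$ times in total — each differentiation brings down another $\ln x$ — gives
$$\frac{d^{4}J}{da^{4}} = \int_{0}^{1} - x^{a} \log{\left(x \right)}^{4} \, dx = - \frac{24}{\left(a + 1\right)^{5}},$$
and the integrand here is exactly the target integrand, so $I = - \frac{24}{\left(a + 1\right)^{5}}$.

Setting $a = \frac{5}{4}$:
$$I = - \frac{8192}{19683}.$$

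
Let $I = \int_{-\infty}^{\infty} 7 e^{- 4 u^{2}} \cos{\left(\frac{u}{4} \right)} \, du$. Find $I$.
$\frac{7 \sqrt{\pi}}{2 e^{\frac{1}{256}}}$

Define $I(b) = \int_{-\infty}^{\infty} 7 e^{- 4 u^{2}} \cos{\left(b u \right)} \, du$.

Differentiating under the integral sign,
$$I'(b) = \int_{-\infty}^{\infty} - 7 u e^{- 4 u^{2}} \sin{\left(b u \right)} \, du.$$

Integrate $\int_{-\infty}^{\infty} u \sin(b u)\, e^{- 4 u^{2}}\, du$ by parts with $w = \sin(b u)$ and $dv = u\, e^{- 4 u^{2}}\, du$, giving $v = - \frac{e^{- 4 u^{2}}}{8}$. The boundary term vanishes and
$$\int_{-\infty}^{\infty} u \sin(b u)\, e^{- 4 u^{2}}\, du = \frac{b}{8} \int_{-\infty}^{\infty} \cos(b u)\, e^{- 4 u^{2}}\, du,$$
so $I'(b) = - \frac{b}{8}\, I(b)$.

This is a separable first-order ODE; solving with the initial condition $I(0) = \int_{-\infty}^{\infty} 7 e^{- 4 u^{2}}\,du = \frac{7 \sqrt{\pi}}{2}$ gives
$$I(b) = \frac{7 \sqrt{\pi} e^{- \frac{b^{2}}{16}}}{2}.$$

Setting $b = \frac{1}{4}$:
$$I = \frac{7 \sqrt{\pi}}{2 e^{\frac{1}{256}}}.$$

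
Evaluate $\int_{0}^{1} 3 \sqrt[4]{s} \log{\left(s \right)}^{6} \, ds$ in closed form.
$\frac{7077888}{15625}$

Begin with the known integral
$$J(a) = \int_{0}^{1} 3 s^{a} \, ds = \frac{3}{a + 1}.$$

Differentiating under the integral sign brings down a factor of $\ln s$:
$$\frac{dJ}{da} = \int_{0}^{1} 3 s^{a} \log{\left(s \right)} \, ds = - \frac{3}{\left(a + 1\right)^{2}}.$$

Repeating $6$ times in total — each differentiation brings down another $\ln s$ — gives
$$\frac{d^{6}J}{da^{6}} = \int_{0}^{1} 3 s^{a} \log{\left(s \right)}^{6} \, ds = \frac{2160}{\left(a + 1\right)^{7}},$$
and the integrand here is exactly the target integrand, so $I = \frac{2160}{\left(a + 1\right)^{7}}$.

Setting $a = \frac{1}{4}$:
$$I = \frac{7077888}{15625}.$$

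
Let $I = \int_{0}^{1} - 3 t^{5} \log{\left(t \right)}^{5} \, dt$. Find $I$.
$\frac{5}{648}$

Start from the elementary integral
$$J(a) = \int_{0}^{1} - 3 t^{a} \, dt = - \frac{3}{a + 1}.$$

Differentiating under the integral sign brings down a factor of $\ln t$:
$$\frac{dJ}{da} = \int_{0}^{1} - 3 t^{a} \log{\left(t \right)} \, dt = \frac{3}{\left(a + 1\right)^{2}}.$$

Repeating $5$ times in total — each differentiation brings down another $\ln t$ — gives
$$\frac{d^{5}J}{da^{5}} = \int_{0}^{1} - 3 t^{a} \log{\left(t \right)}^{5} \, dt = \frac{360}{\left(a + 1\right)^{6}},$$
and the integrand here is exactly the target integrand, so $I = \frac{360}{\left(a + 1\right)^{6}}$.

Setting $a = 5$:
$$I = \frac{5}{648}.$$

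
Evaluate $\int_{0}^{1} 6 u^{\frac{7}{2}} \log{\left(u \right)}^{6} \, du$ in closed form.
$\frac{20480}{177147}$

Consider the simpler parametrised integral
$$J(a) = \int_{0}^{1} 6 u^{a} \, du = \frac{6}{a + 1}.$$

Differentiating under the integral sign brings down a factor of $\ln u$:
$$\frac{dJ}{da} = \int_{0}^{1} 6 u^{a} \log{\left(u \right)} \, du = - \frac{6}{\left(a + 1\right)^{2}}.$$

Repeating $6$ times in total — each differentiation brings down another $\ln u$ — gives
$$\frac{d^{6}J}{da^{6}} = \int_{0}^{1} 6 u^{a} \log{\left(u \right)}^{6} \, du = \frac{4320}{\left(a + 1\right)^{7}},$$
and the integrand here is exactly the target integrand, so $I = \frac{4320}{\left(a + 1\right)^{7}}$.

Setting $a = \frac{7}{2}$:
$$I = \frac{20480}{177147}.$$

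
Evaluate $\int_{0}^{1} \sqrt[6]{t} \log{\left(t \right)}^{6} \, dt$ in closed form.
$\frac{201553920}{823543}$

Begin with the known integral
$$J(a) = \int_{0}^{1} t^{a} \, dt = \frac{1}{a + 1}.$$

Differentiating under the integral sign brings down a factor of $\ln t$:
$$\frac{dJ}{da} = \int_{0}^{1} t^{a} \log{\left(t \right)} \, dt = - \frac{1}{\left(a + 1\right)^{2}}.$$

Repeating $6$ times in total — each differentiation brings down another $\ln t$ — gives
$$\frac{d^{6}J}{da^{6}} = \int_{0}^{1} t^{a} \log{\left(t \right)}^{6} \, dt = \frac{720}{\left(a + 1\right)^{7}},$$
and the integrand here is exactly the target integrand, so $I = \frac{720}{\left(a + 1\right)^{7}}$.

Setting $a = \frac{1}{6}$:
$$I = \frac{201553920}{823543}.$$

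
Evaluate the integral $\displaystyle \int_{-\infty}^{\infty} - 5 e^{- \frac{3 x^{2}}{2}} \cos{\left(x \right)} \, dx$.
$- \frac{5 \sqrt{6} \sqrt{\pi}}{3 e^{\frac{1}{6}}}$

Define $I(b) = \int_{-\infty}^{\infty} - 5 e^{- \frac{3 x^{2}}{2}} \cos{\left(b x \right)} \, dx$.

Differentiating under the integral sign,
$$I'(b) = \int_{-\infty}^{\infty} 5 x e^{- \frac{3 x^{2}}{2}} \sin{\left(b x \right)} \, dx.$$

Integrate $\int_{-\infty}^{\infty} x \sin(b x)\, e^{- \frac{3 x^{2}}{2}}\, dx$ by parts with $u = \sin(b x)$ and $dv = x\, e^{- \frac{3 x^{2}}{2}}\, dx$, giving $v = - \frac{e^{- \frac{3 x^{2}}{2}}}{3}$. The boundary term vanishes and
$$\int_{-\infty}^{\infty} x \sin(b x)\, e^{- \frac{3 x^{2}}{2}}\, dx = \frac{b}{3} \int_{-\infty}^{\infty} \cos(b x)\, e^{- \frac{3 x^{2}}{2}}\, dx,$$
so $I'(b) = - \frac{b}{3}\, I(b)$.

This is a separable first-order ODE; solving with the initial condition $I(0) = \int_{-\infty}^{\infty} - 5 e^{- \frac{3 x^{2}}{2}}\,dx = - \frac{5 \sqrt{6} \sqrt{\pi}}{3}$ gives
$$I(b) = - \frac{5 \sqrt{6} \sqrt{\pi} e^{- \frac{b^{2}}{6}}}{3}.$$

Setting $b = 1$:
$$I = - \frac{5 \sqrt{6} \sqrt{\pi}}{3 e^{\frac{1}{6}}}.$$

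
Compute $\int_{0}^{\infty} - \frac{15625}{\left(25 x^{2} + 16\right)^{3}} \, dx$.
$- \frac{9375 \pi}{16384}$

Start from the standard arctangent integral
$$J(a) = \int_{0}^{\infty} - \frac{1}{a^{2} + x^{2}} \, dx = - \frac{\pi}{2 a}.$$

Differentiating under the integral sign with respect to $a$,
$$\frac{dJ}{da} = \int_{0}^{\infty} \frac{2 a}{\left(a^{2} + x^{2}\right)^{2}} \, dx = \frac{\pi}{2 a^{2}},$$
so $\int_{0}^{\infty} - \frac{1}{\left(a^{2} + x^{2}\right)^{2}} \, dx = - \frac{\pi}{4 a^{3}}$.

Repeating — each differentiation of $1/(x^2+a^2)^j$ produces $-2ja/(x^2+a^2)^{j+1}$ — and dividing through by $-2ja$ at each step yields, after $2$ differentiations in total,
$$\int_{0}^{\infty} - \frac{1}{\left(a^{2} + x^{2}\right)^{3}} \, dx = - \frac{3 \pi}{16 a^{5}}.$$

Setting $a = \frac{4}{5}$:
$$I = - \frac{9375 \pi}{16384}.$$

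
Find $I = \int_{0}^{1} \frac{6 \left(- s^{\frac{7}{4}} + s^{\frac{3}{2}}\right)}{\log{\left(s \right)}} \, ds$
$- \log{\left(\frac{1771561}{1000000} \right)}$

Replace the exponent $\frac{7}{4}$ by a parameter $a$: let $I(a) = \int_{0}^{1} \frac{6 \left(s^{\frac{3}{2}} - s^{a}\right)}{\log{\left(s \right)}} \, ds$.

Since $\dfrac{\partial}{\partial a}\,s^{a} = s^{a} \ln s$, the $\ln s$ in the denominator cancels and
$$\frac{dI}{da} = \int_{0}^{1} -6 s^{a} \, ds = -6 \left[\frac{s^{a+1}}{a+1}\right]_0^1 = - \frac{6}{a + 1}.$$

Integrating with respect to $a$ gives $I(a) = - \log{\left(\frac{64 \left(a + 1\right)^{6}}{15625} \right)} + C$.

At $a = \frac{3}{2}$ the integrand is identically $0$, so $I(\frac{3}{2}) = 0$. The closed form gives $0$, hence $C = 0$.

Setting $a = \frac{7}{4}$:
$$I = - \log{\left(\frac{1771561}{1000000} \right)}.$$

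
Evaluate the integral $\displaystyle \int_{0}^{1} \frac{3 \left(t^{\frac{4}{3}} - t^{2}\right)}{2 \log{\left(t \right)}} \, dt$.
$\log{\left(\frac{7 \sqrt{7}}{27} \right)}$

Introduce a parameter $a$ in the exponent: let $I(a) = \int_{0}^{1} \frac{3 \left(- t^{2} + t^{a}\right)}{2 \log{\left(t \right)}} \, dt$.

Since $\dfrac{\partial}{\partial a}\,t^{a} = t^{a} \ln t$, the $\ln t$ in the denominator cancels and
$$\frac{dI}{da} = \int_{0}^{1} \frac{3}{2} t^{a} \, dt = \frac{3}{2} \left[\frac{t^{a+1}}{a+1}\right]_0^1 = \frac{3}{2 \left(a + 1\right)}.$$

Integrating with respect to $a$ gives $I(a) = \frac{3 \log{\left(a + 1 \right)}}{2} - \frac{3 \log{\left(3 \right)}}{2} + C$.

At $a = 2$ the integrand is identically $0$, so $I(2) = 0$. The closed form gives $0$, hence $C = 0$.

Setting $a = \frac{4}{3}$:
$$I = \log{\left(\frac{7 \sqrt{7}}{27} \right)}.$$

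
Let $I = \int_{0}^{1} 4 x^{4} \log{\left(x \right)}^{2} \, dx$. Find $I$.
$\frac{8}{125}$

Consider the simpler parametrised integral
$$J(a) = \int_{0}^{1} 4 x^{a} \, dx = \frac{4}{a + 1}.$$

Differentiating under the integral sign brings down a factor of $\ln x$:
$$\frac{dJ}{da} = \int_{0}^{1} 4 x^{a} \log{\left(x \right)} \, dx = - \frac{4}{\left(a + 1\right)^{2}}.$$

Repeating twice in total — each differentiation brings down another $\ln x$ — gives
$$\frac{d^{2}J}{da^{2}} = \int_{0}^{1} 4 x^{a} \log{\left(x \right)}^{2} \, dx = \frac{8}{\left(a + 1\right)^{3}},$$
and the integrand here is exactly the target integrand, so $I = \frac{8}{\left(a + 1\right)^{3}}$.

Setting $a = 4$:
$$I = \frac{8}{125}.$$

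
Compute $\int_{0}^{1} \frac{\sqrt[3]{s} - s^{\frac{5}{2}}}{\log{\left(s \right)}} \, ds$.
$- \log{\left(\frac{21}{8} \right)}$

Replace the exponent $\frac{5}{2}$ by a parameter $a$: let $I(a) = \int_{0}^{1} \frac{\sqrt[3]{s} - s^{a}}{\log{\left(s \right)}} \, ds$.

Since $\dfrac{\partial}{\partial a}\,s^{a} = s^{a} \ln s$, the $\ln s$ in the denominator cancels and
$$\frac{dI}{da} = \int_{0}^{1} -1 s^{a} \, ds = -1 \left[\frac{s^{a+1}}{a+1}\right]_0^1 = - \frac{1}{a + 1}.$$

Integrating with respect to $a$ gives $I(a) = - \log{\left(\frac{3 a}{4} + \frac{3}{4} \right)} + C$.

At $a = \frac{1}{3}$ the integrand is identically $0$, so $I(\frac{1}{3}) = 0$. The closed form gives $0$, hence $C = 0$.

Setting $a = \frac{5}{2}$:
$$I = - \log{\left(\frac{21}{8} \right)}.$$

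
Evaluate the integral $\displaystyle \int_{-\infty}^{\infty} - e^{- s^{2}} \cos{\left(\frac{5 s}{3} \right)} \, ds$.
$- \frac{\sqrt{\pi}}{e^{\frac{25}{36}}}$

Let $b$ denote the cosine frequency and define $I(b) = \int_{-\infty}^{\infty} - e^{- s^{2}} \cos{\left(b s \right)} \, ds$.

Differentiating under the integral sign,
$$I'(b) = \int_{-\infty}^{\infty} s e^{- s^{2}} \sin{\left(b s \right)} \, ds.$$

Integrate $\int_{-\infty}^{\infty} s \sin(b s)\, e^{- s^{2}}\, ds$ by parts with $u = \sin(b s)$ and $dv = s\, e^{- s^{2}}\, ds$, giving $v = - \frac{e^{- s^{2}}}{2}$. The boundary term vanishes and
$$\int_{-\infty}^{\infty} s \sin(b s)\, e^{- s^{2}}\, ds = \frac{b}{2} \int_{-\infty}^{\infty} \cos(b s)\, e^{- s^{2}}\, ds,$$
so $I'(b) = - \frac{b}{2}\, I(b)$.

This is a separable first-order ODE; solving with the initial condition $I(0) = \int_{-\infty}^{\infty} - e^{- s^{2}}\,ds = - \sqrt{\pi}$ gives
$$I(b) = - \sqrt{\pi} e^{- \frac{b^{2}}{4}}.$$

Setting $b = \frac{5}{3}$:
$$I = - \frac{\sqrt{\pi}}{e^{\frac{25}{36}}}.$$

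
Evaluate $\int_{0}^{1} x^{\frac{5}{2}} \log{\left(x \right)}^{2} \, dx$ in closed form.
$\frac{16}{343}$

Begin with the known integral
$$J(a) = \int_{0}^{1} x^{a} \, dx = \frac{1}{a + 1}.$$

Differentiating under the integral sign brings down a factor of $\ln x$:
$$\frac{dJ}{da} = \int_{0}^{1} x^{a} \log{\left(x \right)} \, dx = - \frac{1}{\left(a + 1\right)^{2}}.$$

Repeating twice in total — each differentiation brings down another $\ln x$ — gives
$$\frac{d^{2}J}{da^{2}} = \int_{0}^{1} x^{a} \log{\left(x \right)}^{2} \, dx = \frac{2}{\left(a + 1\right)^{3}},$$
and the integrand here is exactly the target integrand, so $I = \frac{2}{\left(a + 1\right)^{3}}$.

Setting $a = \frac{5}{2}$:
$$I = \frac{16}{343}.$$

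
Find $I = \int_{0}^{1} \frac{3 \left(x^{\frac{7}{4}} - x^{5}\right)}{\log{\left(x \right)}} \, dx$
$\log{\left(\frac{1331}{13824} \right)}$

Replace the exponent $\frac{7}{4}$ by a parameter $a$: let $I(a) = \int_{0}^{1} \frac{3 \left(- x^{5} + x^{a}\right)}{\log{\left(x \right)}} \, dx$.

Since $\dfrac{\partial}{\partial a}\,x^{a} = x^{a} \ln x$, the $\ln x$ in the denominator cancels and
$$\frac{dI}{da} = \int_{0}^{1} 3 x^{a} \, dx = 3 \left[\frac{x^{a+1}}{a+1}\right]_0^1 = \frac{3}{a + 1}.$$

Integrating with respect to $a$ gives $I(a) = \log{\left(\frac{\left(a + 1\right)^{3}}{216} \right)} + C$.

At $a = 5$ the integrand is identically $0$, so $I(5) = 0$. The closed form gives $0$, hence $C = 0$.

Setting $a = \frac{7}{4}$:
$$I = \log{\left(\frac{1331}{13824} \right)}.$$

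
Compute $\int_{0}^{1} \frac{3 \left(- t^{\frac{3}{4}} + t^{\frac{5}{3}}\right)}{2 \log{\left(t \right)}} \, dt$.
$- \log{\left(\frac{21 \sqrt{42}}{256} \right)}$

Replace the exponent $\frac{3}{4}$ by a parameter $a$: let $I(a) = \int_{0}^{1} \frac{3 \left(t^{\frac{5}{3}} - t^{a}\right)}{2 \log{\left(t \right)}} \, dt$.

Since $\dfrac{\partial}{\partial a}\,t^{a} = t^{a} \ln t$, the $\ln t$ in the denominator cancels and
$$\frac{dI}{da} = \int_{0}^{1} - \frac{3}{2} t^{a} \, dt = - \frac{3}{2} \left[\frac{t^{a+1}}{a+1}\right]_0^1 = - \frac{3}{2 a + 2}.$$

Integrating with respect to $a$ gives $I(a) = - \log{\left(\frac{3 \sqrt{6} \left(a + 1\right)^{\frac{3}{2}}}{32} \right)} + C$.

At $a = \frac{5}{3}$ the integrand is identically $0$, so $I(\frac{5}{3}) = 0$. The closed form gives $0$, hence $C = 0$.

Setting $a = \frac{3}{4}$:
$$I = - \log{\left(\frac{21 \sqrt{42}}{256} \right)}.$$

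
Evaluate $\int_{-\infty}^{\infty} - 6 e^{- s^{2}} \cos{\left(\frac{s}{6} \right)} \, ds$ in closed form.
$- \frac{6 \sqrt{\pi}}{e^{\frac{1}{144}}}$

Treat the cosine frequency as a parameter and define $I(b) = \int_{-\infty}^{\infty} - 6 e^{- s^{2}} \cos{\left(b s \right)} \, ds$.

Differentiating under the integral sign,
$$I'(b) = \int_{-\infty}^{\infty} 6 s e^{- s^{2}} \sin{\left(b s \right)} \, ds.$$

Integrate $\int_{-\infty}^{\infty} s \sin(b s)\, e^{- s^{2}}\, ds$ by parts with $u = \sin(b s)$ and $dv = s\, e^{- s^{2}}\, ds$, giving $v = - \frac{e^{- s^{2}}}{2}$. The boundary term vanishes and
$$\int_{-\infty}^{\infty} s \sin(b s)\, e^{- s^{2}}\, ds = \frac{b}{2} \int_{-\infty}^{\infty} \cos(b s)\, e^{- s^{2}}\, ds,$$
so $I'(b) = - \frac{b}{2}\, I(b)$.

This is a separable first-order ODE; solving with the initial condition $I(0) = \int_{-\infty}^{\infty} - 6 e^{- s^{2}}\,ds = - 6 \sqrt{\pi}$ gives
$$I(b) = - 6 \sqrt{\pi} e^{- \frac{b^{2}}{4}}.$$

Setting $b = \frac{1}{6}$:
$$I = - \frac{6 \sqrt{\pi}}{e^{\frac{1}{144}}}.$$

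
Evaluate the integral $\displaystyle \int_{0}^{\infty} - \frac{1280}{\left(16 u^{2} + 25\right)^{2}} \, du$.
$- \frac{16 \pi}{25}$

Begin with the known result
$$J(a) = \int_{0}^{\infty} - \frac{5}{a^{2} + u^{2}} \, du = - \frac{5 \pi}{2 a}.$$

Differentiating under the integral sign with respect to $a$,
$$\frac{dJ}{da} = \int_{0}^{\infty} \frac{10 a}{\left(a^{2} + u^{2}\right)^{2}} \, du = \frac{5 \pi}{2 a^{2}},$$
so $\int_{0}^{\infty} - \frac{5}{\left(a^{2} + u^{2}\right)^{2}} \, du = - \frac{5 \pi}{4 a^{3}}$.

Setting $a = \frac{5}{4}$:
$$I = - \frac{16 \pi}{25}.$$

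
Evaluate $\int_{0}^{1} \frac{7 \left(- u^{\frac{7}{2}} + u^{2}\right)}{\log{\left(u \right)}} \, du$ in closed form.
$\log{\left(\frac{128}{2187} \right)}$

Replace the exponent $\frac{7}{2}$ by a parameter $a$: let $I(a) = \int_{0}^{1} \frac{7 \left(u^{2} - u^{a}\right)}{\log{\left(u \right)}} \, du$.

Since $\dfrac{\partial}{\partial a}\,u^{a} = u^{a} \ln u$, the $\ln u$ in the denominator cancels and
$$\frac{dI}{da} = \int_{0}^{1} -7 u^{a} \, du = -7 \left[\frac{u^{a+1}}{a+1}\right]_0^1 = - \frac{7}{a + 1}.$$

Integrating with respect to $a$ gives $I(a) = \log{\left(\frac{2187}{\left(a + 1\right)^{7}} \right)} + C$.

At $a = 2$ the integrand is identically $0$, so $I(2) = 0$. The closed form gives $0$, hence $C = 0$.

Setting $a = \frac{7}{2}$:
$$I = \log{\left(\frac{128}{2187} \right)}.$$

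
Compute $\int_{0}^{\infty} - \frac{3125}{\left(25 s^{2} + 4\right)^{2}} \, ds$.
$- \frac{625 \pi}{32}$

Start from the standard arctangent integral
$$J(a) = \int_{0}^{\infty} - \frac{5}{a^{2} + s^{2}} \, ds = - \frac{5 \pi}{2 a}.$$

Differentiating under the integral sign with respect to $a$,
$$\frac{dJ}{da} = \int_{0}^{\infty} \frac{10 a}{\left(a^{2} + s^{2}\right)^{2}} \, ds = \frac{5 \pi}{2 a^{2}},$$
so $\int_{0}^{\infty} - \frac{5}{\left(a^{2} + s^{2}\right)^{2}} \, ds = - \frac{5 \pi}{4 a^{3}}$.

Setting $a = \frac{2}{5}$:
$$I = - \frac{625 \pi}{32}.$$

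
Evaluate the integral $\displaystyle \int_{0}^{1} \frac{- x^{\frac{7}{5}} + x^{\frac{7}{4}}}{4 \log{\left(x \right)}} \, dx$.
$\log{\left(\frac{3^{\frac{3}{4}} \sqrt[4]{55}}{6} \right)}$

Introduce a parameter $a$ in the exponent: let $I(a) = \int_{0}^{1} \frac{- x^{\frac{7}{5}} + x^{a}}{4 \log{\left(x \right)}} \, dx$.

Since $\dfrac{\partial}{\partial a}\,x^{a} = x^{a} \ln x$, the $\ln x$ in the denominator cancels and
$$\frac{dI}{da} = \int_{0}^{1} \frac{1}{4} x^{a} \, dx = \frac{1}{4} \left[\frac{x^{a+1}}{a+1}\right]_0^1 = \frac{1}{4 \left(a + 1\right)}.$$

Integrating with respect to $a$ gives $I(a) = \frac{\log{\left(a + 1 \right)}}{4} - \frac{\log{\left(12 \right)}}{4} + \frac{\log{\left(5 \right)}}{4} + C$.

At $a = \frac{7}{5}$ the integrand is identically $0$, so $I(\frac{7}{5}) = 0$. The closed form gives $0$, hence $C = 0$.

Setting $a = \frac{7}{4}$:
$$I = \log{\left(\frac{3^{\frac{3}{4}} \sqrt[4]{55}}{6} \right)}.$$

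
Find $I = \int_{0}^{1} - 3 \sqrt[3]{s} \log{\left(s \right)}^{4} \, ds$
$- \frac{2187}{128}$

Start from the elementary integral
$$J(a) = \int_{0}^{1} - 3 s^{a} \, ds = - \frac{3}{a + 1}.$$

Differentiating under the integral sign brings down a factor of $\ln s$:
$$\frac{dJ}{da} = \int_{0}^{1} - 3 s^{a} \log{\left(s \right)} \, ds = \frac{3}{\left(a + 1\right)^{2}}.$$

Repeating $4$ times in total — each differentiation brings down another $\ln s$ — gives
$$\frac{d^{4}J}{da^{4}} = \int_{0}^{1} - 3 s^{a} \log{\left(s \right)}^{4} \, ds = - \frac{72}{\left(a + 1\right)^{5}},$$
and the integrand here is exactly the target integrand, so $I = - \frac{72}{\left(a + 1\right)^{5}}$.

Setting $a = \frac{1}{3}$:
$$I = - \frac{2187}{128}.$$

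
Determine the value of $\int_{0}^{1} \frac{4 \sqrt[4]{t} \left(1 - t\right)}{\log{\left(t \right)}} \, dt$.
$- \log{\left(\frac{6561}{625} \right)}$

Replace the exponent $\frac{5}{4}$ by a parameter $a$: let $I(a) = \int_{0}^{1} \frac{4 \left(\sqrt[4]{t} - t^{a}\right)}{\log{\left(t \right)}} \, dt$.

Since $\dfrac{\partial}{\partial a}\,t^{a} = t^{a} \ln t$, the $\ln t$ in the denominator cancels and
$$\frac{dI}{da} = \int_{0}^{1} -4 t^{a} \, dt = -4 \left[\frac{t^{a+1}}{a+1}\right]_0^1 = - \frac{4}{a + 1}.$$

Integrating with respect to $a$ gives $I(a) = - \log{\left(\frac{256 \left(a + 1\right)^{4}}{625} \right)} + C$.

At $a = \frac{1}{4}$ the integrand is identically $0$, so $I(\frac{1}{4}) = 0$. The closed form gives $0$, hence $C = 0$.

Setting $a = \frac{5}{4}$:
$$I = - \log{\left(\frac{6561}{625} \right)}.$$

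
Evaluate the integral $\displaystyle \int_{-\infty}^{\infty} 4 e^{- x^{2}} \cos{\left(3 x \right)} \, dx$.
$\frac{4 \sqrt{\pi}}{e^{\frac{9}{4}}}$

Treat the cosine frequency as a parameter and define $I(b) = \int_{-\infty}^{\infty} 4 e^{- x^{2}} \cos{\left(b x \right)} \, dx$.

Differentiating under the integral sign,
$$I'(b) = \int_{-\infty}^{\infty} - 4 x e^{- x^{2}} \sin{\left(b x \right)} \, dx.$$

Integrate $\int_{-\infty}^{\infty} x \sin(b x)\, e^{- x^{2}}\, dx$ by parts with $u = \sin(b x)$ and $dv = x\, e^{- x^{2}}\, dx$, giving $v = - \frac{e^{- x^{2}}}{2}$. The boundary term vanishes and
$$\int_{-\infty}^{\infty} x \sin(b x)\, e^{- x^{2}}\, dx = \frac{b}{2} \int_{-\infty}^{\infty} \cos(b x)\, e^{- x^{2}}\, dx,$$
so $I'(b) = - \frac{b}{2}\, I(b)$.

This is a separable first-order ODE; solving with the initial condition $I(0) = \int_{-\infty}^{\infty} 4 e^{- x^{2}}\,dx = 4 \sqrt{\pi}$ gives
$$I(b) = 4 \sqrt{\pi} e^{- \frac{b^{2}}{4}}.$$

Setting $b = 3$:
$$I = \frac{4 \sqrt{\pi}}{e^{\frac{9}{4}}}.$$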